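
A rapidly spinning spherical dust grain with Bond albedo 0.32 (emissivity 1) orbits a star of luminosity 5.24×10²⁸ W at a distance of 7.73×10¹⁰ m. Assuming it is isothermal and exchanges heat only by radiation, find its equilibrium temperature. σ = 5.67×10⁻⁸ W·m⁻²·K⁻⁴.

T ≈ 1200 K

First find the stellar flux at distance d: S = L/(4πd²) = 5.24×10²⁸/(4π·(7.73×10¹⁰)²) = 6.979×10⁵ W/m².
For an isothermal sphere, absorbed (1−a)S·πr² = emitted σ·4πr²·T⁴, so T⁴ = (1−a)S/(4σ).
T⁴ = 0.680·6.979×10⁵/(4·5.67×10⁻⁸) = 2.092×10¹² K⁴.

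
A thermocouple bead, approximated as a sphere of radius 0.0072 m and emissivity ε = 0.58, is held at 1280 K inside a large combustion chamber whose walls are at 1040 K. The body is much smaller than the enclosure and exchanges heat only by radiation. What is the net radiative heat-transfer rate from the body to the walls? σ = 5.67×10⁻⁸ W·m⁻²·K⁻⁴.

For a small grey body in a large enclosure: P_net = εσA(T_body⁴ − T_wall⁴).
A = 4πr² = 6.514×10⁻⁴ m²; T_body⁴ − T_wall⁴ = 2.684×10¹² − 1.170×10¹² = 1.514×10¹² K⁴.
|P_net| = 0.58·5.67×10⁻⁸·6.514×10⁻⁴·1.514×10¹².

P_net ≈ 32.4 W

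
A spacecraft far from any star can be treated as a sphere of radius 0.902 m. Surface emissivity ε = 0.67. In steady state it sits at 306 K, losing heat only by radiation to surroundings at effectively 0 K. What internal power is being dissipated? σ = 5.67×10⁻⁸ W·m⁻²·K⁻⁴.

Steady state: P = εσA T⁴.
A = 4πr² = 10.22 m²; T⁴ = (306)⁴ = 8.768×10⁹ K⁴.
P = 0.67 × 5.67×10⁻⁸ × 10.22 × 8.768×10⁹.

P ≈ 3410 W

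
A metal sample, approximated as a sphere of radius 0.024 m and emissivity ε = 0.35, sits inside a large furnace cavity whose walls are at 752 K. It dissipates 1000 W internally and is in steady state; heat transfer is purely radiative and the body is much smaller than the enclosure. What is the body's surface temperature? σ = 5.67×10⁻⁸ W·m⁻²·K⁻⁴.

T ≈ 1640 K

For a small grey body in a large enclosure, net radiated power = εσA(T⁴ − T_w⁴).
Steady state: P = εσA(T⁴ − T_w⁴) with A = 4πr² = 0.007238 m².
T⁴ = P/(εσA) + T_w⁴ = 1000/(0.35·5.67×10⁻⁸·0.007238) + (752)⁴
    = 6.962×10¹² + 3.198×10¹¹ = 7.282×10¹² K⁴.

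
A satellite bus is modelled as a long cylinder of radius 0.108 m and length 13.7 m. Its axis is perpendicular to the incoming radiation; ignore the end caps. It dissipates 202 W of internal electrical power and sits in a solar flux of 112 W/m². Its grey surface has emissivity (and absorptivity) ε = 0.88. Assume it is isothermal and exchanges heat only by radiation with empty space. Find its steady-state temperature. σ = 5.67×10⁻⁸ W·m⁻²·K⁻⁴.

At steady state, absorbed solar power + internal power = radiated power.
Absorbed: α·S·A_cross = 0.88·112·2.959 = 291.7 W (cross-section 2rL).
Total input = 291.7 + 202 = 493.7 W.
Radiated: εσ·A_surf·T⁴ with A_surf = 2πrL = 9.297 m².
T⁴ = 493.7/(0.88·5.67×10⁻⁸·9.297) = 1.064×10⁹ K⁴.

T ≈ 181 K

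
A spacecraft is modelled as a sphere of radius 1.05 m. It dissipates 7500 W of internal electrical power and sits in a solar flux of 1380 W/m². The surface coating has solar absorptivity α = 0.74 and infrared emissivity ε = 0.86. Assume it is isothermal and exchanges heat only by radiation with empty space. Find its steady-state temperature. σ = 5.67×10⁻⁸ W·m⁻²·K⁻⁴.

T ≈ 358 K

At steady state, absorbed solar power + internal power = radiated power.
Absorbed: α·S·A_cross = 0.74·1380·3.464 = 3537 W (cross-section πr²).
Total input = 3537 + 7500 = 11040 W.
Radiated: εσ·A_surf·T⁴ with A_surf = 4πr² = 13.85 m².
T⁴ = 11040/(0.86·5.67×10⁻⁸·13.85) = 1.634×10¹⁰ K⁴.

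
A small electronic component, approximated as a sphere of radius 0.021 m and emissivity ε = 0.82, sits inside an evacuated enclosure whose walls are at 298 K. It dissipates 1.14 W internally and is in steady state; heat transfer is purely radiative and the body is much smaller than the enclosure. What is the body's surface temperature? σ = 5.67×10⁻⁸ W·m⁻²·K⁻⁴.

For a small grey body in a large enclosure, net radiated power = εσA(T⁴ − T_w⁴).
Steady state: P = εσA(T⁴ − T_w⁴) with A = 4πr² = 0.005542 m².
T⁴ = P/(εσA) + T_w⁴ = 1.14/(0.82·5.67×10⁻⁸·0.005542) + (298)⁴
    = 4.424×10⁹ + 7.886×10⁹ = 1.231×10¹⁰ K⁴.

T ≈ 333 K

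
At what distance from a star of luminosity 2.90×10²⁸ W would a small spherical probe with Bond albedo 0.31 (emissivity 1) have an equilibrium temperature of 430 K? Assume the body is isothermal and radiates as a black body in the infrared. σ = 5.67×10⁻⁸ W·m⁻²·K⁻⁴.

d ≈ 4.53×10¹¹ m

For an isothermal black-emitting sphere, (1−a)S·πr² = σ·4πr²·T⁴ ⇒ S = 4σT⁴/(1−a).
S = 4·5.67×10⁻⁸·(430)⁴/0.690 = 11240 W/m².
Flux falls as S = L/(4πd²), so d = √(L/(4πS)) = √(2.90×10²⁸/(4π·11240)).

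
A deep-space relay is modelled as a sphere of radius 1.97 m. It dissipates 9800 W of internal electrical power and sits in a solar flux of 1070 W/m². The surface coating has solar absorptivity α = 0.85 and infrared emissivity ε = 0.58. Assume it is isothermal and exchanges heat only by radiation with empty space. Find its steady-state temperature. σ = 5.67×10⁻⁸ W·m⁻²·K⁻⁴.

At steady state, absorbed solar power + internal power = radiated power.
Absorbed: α·S·A_cross = 0.85·1070·12.19 = 11090 W (cross-section πr²).
Total input = 11090 + 9800 = 20890 W.
Radiated: εσ·A_surf·T⁴ with A_surf = 4πr² = 48.77 m².
T⁴ = 20890/(0.58·5.67×10⁻⁸·48.77) = 1.302×10¹⁰ K⁴.

T ≈ 338 K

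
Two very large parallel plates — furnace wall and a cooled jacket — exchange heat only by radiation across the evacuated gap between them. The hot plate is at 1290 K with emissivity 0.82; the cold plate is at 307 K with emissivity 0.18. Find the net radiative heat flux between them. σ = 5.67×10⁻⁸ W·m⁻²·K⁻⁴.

q ≈ 27100 W/m²

For two infinite grey parallel plates, q = σ(T₁⁴ − T₂⁴)/(1/ε₁ + 1/ε₂ − 1).
T₁⁴ − T₂⁴ = 2.769×10¹² − 8.883×10⁹ = 2.760×10¹² K⁴.
1/ε₁ + 1/ε₂ − 1 = 1.220 + 5.556 − 1 = 5.775.
q = 5.67×10⁻⁸ × 2.760×10¹² / 5.775.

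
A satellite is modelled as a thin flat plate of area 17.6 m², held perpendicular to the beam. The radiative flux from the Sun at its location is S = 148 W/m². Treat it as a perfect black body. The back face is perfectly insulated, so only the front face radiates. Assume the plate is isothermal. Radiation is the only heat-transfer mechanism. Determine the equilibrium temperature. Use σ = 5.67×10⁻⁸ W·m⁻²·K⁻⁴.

At equilibrium, absorbed power = emitted power.
Absorbing cross-section = A = 17.60 m²; emitting surface = A = 17.60 m² (ratio 1).
S·A_cross = εσ·A_surf·T⁴  ⇒  T⁴ = S/(1σ).
T⁴ = 1.00·148/(1·5.67×10⁻⁸) = 2.610×10⁹ K⁴.
T = (2.610×10⁹)^(1/4).

T ≈ 226 K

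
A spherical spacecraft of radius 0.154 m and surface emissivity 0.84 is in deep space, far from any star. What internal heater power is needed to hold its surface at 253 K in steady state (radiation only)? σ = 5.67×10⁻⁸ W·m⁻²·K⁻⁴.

P ≈ 58.2 W

P = εσ·4πr²·T⁴.
4πr² = 0.2980 m²; T⁴ = 4.097×10⁹ K⁴.
P = 0.84·5.67×10⁻⁸·0.2980·4.097×10⁹.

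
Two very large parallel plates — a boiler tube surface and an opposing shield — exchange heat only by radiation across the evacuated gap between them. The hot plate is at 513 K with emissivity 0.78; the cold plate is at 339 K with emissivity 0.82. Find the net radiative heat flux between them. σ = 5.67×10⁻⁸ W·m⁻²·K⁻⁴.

For two infinite grey parallel plates, q = σ(T₁⁴ − T₂⁴)/(1/ε₁ + 1/ε₂ − 1).
T₁⁴ − T₂⁴ = 6.926×10¹⁰ − 1.321×10¹⁰ = 5.605×10¹⁰ K⁴.
1/ε₁ + 1/ε₂ − 1 = 1.282 + 1.220 − 1 = 1.502.
q = 5.67×10⁻⁸ × 5.605×10¹⁰ / 1.502.

q ≈ 2120 W/m²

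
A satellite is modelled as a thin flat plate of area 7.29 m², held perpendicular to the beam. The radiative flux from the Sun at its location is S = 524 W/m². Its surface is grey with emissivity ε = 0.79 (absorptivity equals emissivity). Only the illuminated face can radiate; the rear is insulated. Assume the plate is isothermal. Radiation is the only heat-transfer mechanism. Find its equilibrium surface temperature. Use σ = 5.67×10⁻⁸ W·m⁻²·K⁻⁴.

At equilibrium, absorbed power = emitted power.
Absorbing cross-section = A = 7.290 m²; emitting surface = A = 7.290 m² (ratio 1).
εS·A_cross = εσ·A_surf·T⁴  ⇒  T⁴ = S/(1σ)   (ε cancels).
T⁴ = 524/(1·5.67×10⁻⁸) = 9.242×10⁹ K⁴.
T = (9.242×10⁹)^(1/4).

T ≈ 310 K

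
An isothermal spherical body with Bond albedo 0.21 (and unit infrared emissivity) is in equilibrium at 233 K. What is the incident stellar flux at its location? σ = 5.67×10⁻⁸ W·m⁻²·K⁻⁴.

(1−a)S·πr² = σ·4πr²·T⁴ ⇒ S = 4σT⁴/(1−a).
S = 4·5.67×10⁻⁸·2.947×10⁹/0.790.

S ≈ 846 W/m²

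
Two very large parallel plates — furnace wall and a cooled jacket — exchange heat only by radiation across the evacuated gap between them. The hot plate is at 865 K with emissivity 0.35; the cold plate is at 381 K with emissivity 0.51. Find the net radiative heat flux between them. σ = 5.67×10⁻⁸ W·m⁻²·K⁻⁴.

q ≈ 8000 W/m²

For two infinite grey parallel plates, q = σ(T₁⁴ − T₂⁴)/(1/ε₁ + 1/ε₂ − 1).
T₁⁴ − T₂⁴ = 5.598×10¹¹ − 2.107×10¹⁰ = 5.388×10¹¹ K⁴.
1/ε₁ + 1/ε₂ − 1 = 2.857 + 1.961 − 1 = 3.818.
q = 5.67×10⁻⁸ × 5.388×10¹¹ / 3.818.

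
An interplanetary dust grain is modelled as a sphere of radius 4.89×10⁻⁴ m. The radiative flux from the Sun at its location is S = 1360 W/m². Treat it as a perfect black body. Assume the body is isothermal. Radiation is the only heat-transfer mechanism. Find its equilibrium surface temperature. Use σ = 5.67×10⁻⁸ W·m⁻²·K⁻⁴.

At equilibrium, absorbed power = emitted power.
Absorbing cross-section = πr² = 7.512×10⁻⁷ m²; emitting surface = 4πr² = 3.005×10⁻⁶ m² (ratio 4).
S·A_cross = εσ·A_surf·T⁴  ⇒  T⁴ = S/(4σ).
T⁴ = 1.00·1360/(4·5.67×10⁻⁸) = 5.996×10⁹ K⁴.
T = (5.996×10⁹)^(1/4).

T ≈ 278 K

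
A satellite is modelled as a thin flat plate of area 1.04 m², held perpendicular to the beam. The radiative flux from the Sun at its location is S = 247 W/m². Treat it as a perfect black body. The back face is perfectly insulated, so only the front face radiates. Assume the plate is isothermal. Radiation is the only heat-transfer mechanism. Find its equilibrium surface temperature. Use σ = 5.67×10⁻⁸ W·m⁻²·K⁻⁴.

At equilibrium, absorbed power = emitted power.
Absorbing cross-section = A = 1.040 m²; emitting surface = A = 1.040 m² (ratio 1).
S·A_cross = εσ·A_surf·T⁴  ⇒  T⁴ = S/(1σ).
T⁴ = 1.00·247/(1·5.67×10⁻⁸) = 4.356×10⁹ K⁴.
T = (4.356×10⁹)^(1/4).

T ≈ 257 K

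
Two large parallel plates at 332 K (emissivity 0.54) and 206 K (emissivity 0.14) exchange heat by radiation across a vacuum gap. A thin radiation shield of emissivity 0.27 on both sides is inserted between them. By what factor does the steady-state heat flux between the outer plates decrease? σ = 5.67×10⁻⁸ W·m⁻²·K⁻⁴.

factor ≈ 1.80

Without shield: q₀ = σΔ(T⁴)/(1/ε₁+1/ε₂−1) with denominator 7.995.
With shield the two gaps are in series; the resistances add: (1/ε₁+1/ε_s−1)+(1/ε_s+1/ε₂−1) = 4.556+9.847 = 14.40.
Heat-flux ratio q₀/q = 14.40/7.995.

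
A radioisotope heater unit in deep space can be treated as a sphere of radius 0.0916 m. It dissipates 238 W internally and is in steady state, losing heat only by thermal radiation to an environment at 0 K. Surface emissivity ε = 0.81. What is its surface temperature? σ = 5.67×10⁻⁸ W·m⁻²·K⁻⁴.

T ≈ 471 K

Steady state: internal power = radiated power, P = εσA T⁴.
Radiating area A = 4πr² = 0.1054 m².
T⁴ = P/(εσA) = 238/(0.81·5.67×10⁻⁸·0.1054) = 4.915×10¹⁰ K⁴.
T = (4.915×10¹⁰)^(1/4).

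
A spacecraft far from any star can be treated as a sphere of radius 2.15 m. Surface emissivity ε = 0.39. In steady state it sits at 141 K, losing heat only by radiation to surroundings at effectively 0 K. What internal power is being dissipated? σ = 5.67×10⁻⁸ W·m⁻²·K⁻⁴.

P ≈ 508 W

Steady state: P = εσA T⁴.
A = 4πr² = 58.09 m²; T⁴ = (141)⁴ = 3.953×10⁸ K⁴.
P = 0.39 × 5.67×10⁻⁸ × 58.09 × 3.953×10⁸.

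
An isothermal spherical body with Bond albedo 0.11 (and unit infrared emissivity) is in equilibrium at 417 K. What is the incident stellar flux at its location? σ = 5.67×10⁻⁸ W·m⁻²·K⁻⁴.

(1−a)S·πr² = σ·4πr²·T⁴ ⇒ S = 4σT⁴/(1−a).
S = 4·5.67×10⁻⁸·3.024×10¹⁰/0.890.

S ≈ 7710 W/m²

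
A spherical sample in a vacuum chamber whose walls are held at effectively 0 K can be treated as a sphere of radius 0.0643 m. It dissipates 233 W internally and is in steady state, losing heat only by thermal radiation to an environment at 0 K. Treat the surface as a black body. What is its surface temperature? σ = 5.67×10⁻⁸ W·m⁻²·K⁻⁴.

T ≈ 530 K

Steady state: internal power = radiated power, P = εσA T⁴.
Radiating area A = 4πr² = 0.05196 m².
T⁴ = P/(εσA) = 233/(1.0·5.67×10⁻⁸·0.05196) = 7.909×10¹⁰ K⁴.
T = (7.909×10¹⁰)^(1/4).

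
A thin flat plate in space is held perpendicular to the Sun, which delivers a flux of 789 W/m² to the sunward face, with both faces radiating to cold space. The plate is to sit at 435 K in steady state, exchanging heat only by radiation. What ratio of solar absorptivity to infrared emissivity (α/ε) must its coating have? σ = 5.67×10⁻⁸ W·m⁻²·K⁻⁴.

Balance: αS·A = εσ·2A·T⁴ ⇒ α/ε = 2σT⁴/S.
α/ε = 2·5.67×10⁻⁸·(435)⁴/789 = 2·5.67×10⁻⁸·3.581×10¹⁰/789.

α/ε ≈ 5.15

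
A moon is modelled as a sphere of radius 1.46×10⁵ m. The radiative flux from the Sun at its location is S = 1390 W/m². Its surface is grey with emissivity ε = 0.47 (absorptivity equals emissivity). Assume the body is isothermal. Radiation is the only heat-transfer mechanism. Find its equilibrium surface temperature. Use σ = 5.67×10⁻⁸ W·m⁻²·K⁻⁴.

At equilibrium, absorbed power = emitted power.
Absorbing cross-section = πr² = 6.697×10¹⁰ m²; emitting surface = 4πr² = 2.679×10¹¹ m² (ratio 4).
εS·A_cross = εσ·A_surf·T⁴  ⇒  T⁴ = S/(4σ)   (ε cancels).
T⁴ = 1390/(4·5.67×10⁻⁸) = 6.129×10⁹ K⁴.
T = (6.129×10⁹)^(1/4).

T ≈ 280 K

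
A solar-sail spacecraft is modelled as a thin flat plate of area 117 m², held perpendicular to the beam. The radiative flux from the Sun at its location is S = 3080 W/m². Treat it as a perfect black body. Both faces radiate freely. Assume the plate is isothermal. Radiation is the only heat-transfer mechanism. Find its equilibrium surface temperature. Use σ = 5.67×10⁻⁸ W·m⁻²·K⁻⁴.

At equilibrium, absorbed power = emitted power.
Absorbing cross-section = A = 117.0 m²; emitting surface = 2A = 234.0 m² (ratio 2).
S·A_cross = εσ·A_surf·T⁴  ⇒  T⁴ = S/(2σ).
T⁴ = 1.00·3080/(2·5.67×10⁻⁸) = 2.716×10¹⁰ K⁴.
T = (2.716×10¹⁰)^(1/4).

T ≈ 406 K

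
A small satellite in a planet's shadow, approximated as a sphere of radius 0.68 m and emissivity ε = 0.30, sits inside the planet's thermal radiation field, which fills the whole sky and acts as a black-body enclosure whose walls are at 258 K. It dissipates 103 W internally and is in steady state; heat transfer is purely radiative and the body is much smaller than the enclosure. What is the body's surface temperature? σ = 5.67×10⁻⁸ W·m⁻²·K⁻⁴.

T ≈ 272 K

For a small grey body in a large enclosure, net radiated power = εσA(T⁴ − T_w⁴).
Steady state: P = εσA(T⁴ − T_w⁴) with A = 4πr² = 5.811 m².
T⁴ = P/(εσA) + T_w⁴ = 103/(0.30·5.67×10⁻⁸·5.811) + (258)⁴
    = 1.042×10⁹ + 4.431×10⁹ = 5.473×10⁹ K⁴.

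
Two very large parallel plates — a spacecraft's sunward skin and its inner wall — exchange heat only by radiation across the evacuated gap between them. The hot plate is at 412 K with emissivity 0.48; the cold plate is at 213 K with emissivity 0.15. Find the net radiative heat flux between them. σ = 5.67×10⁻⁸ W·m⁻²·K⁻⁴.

For two infinite grey parallel plates, q = σ(T₁⁴ − T₂⁴)/(1/ε₁ + 1/ε₂ − 1).
T₁⁴ − T₂⁴ = 2.881×10¹⁰ − 2.058×10⁹ = 2.675×10¹⁰ K⁴.
1/ε₁ + 1/ε₂ − 1 = 2.083 + 6.667 − 1 = 7.750.
q = 5.67×10⁻⁸ × 2.675×10¹⁰ / 7.750.

q ≈ 196 W/m²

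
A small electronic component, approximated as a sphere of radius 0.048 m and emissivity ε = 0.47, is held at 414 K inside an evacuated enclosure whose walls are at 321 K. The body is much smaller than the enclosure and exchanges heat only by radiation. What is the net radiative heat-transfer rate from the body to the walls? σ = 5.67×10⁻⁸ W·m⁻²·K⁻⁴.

P_net ≈ 14.5 W

For a small grey body in a large enclosure: P_net = εσA(T_body⁴ − T_wall⁴).
A = 4πr² = 0.02895 m²; T_body⁴ − T_wall⁴ = 2.938×10¹⁰ − 1.062×10¹⁰ = 1.876×10¹⁰ K⁴.
|P_net| = 0.47·5.67×10⁻⁸·0.02895·1.876×10¹⁰.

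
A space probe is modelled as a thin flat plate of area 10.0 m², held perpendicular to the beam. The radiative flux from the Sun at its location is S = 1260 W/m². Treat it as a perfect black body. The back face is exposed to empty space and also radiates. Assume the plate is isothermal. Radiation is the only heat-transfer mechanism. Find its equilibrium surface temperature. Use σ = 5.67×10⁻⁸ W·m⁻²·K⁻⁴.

At equilibrium, absorbed power = emitted power.
Absorbing cross-section = A = 10.00 m²; emitting surface = 2A = 20.00 m² (ratio 2).
S·A_cross = εσ·A_surf·T⁴  ⇒  T⁴ = S/(2σ).
T⁴ = 1.00·1260/(2·5.67×10⁻⁸) = 1.111×10¹⁰ K⁴.
T = (1.111×10¹⁰)^(1/4).

T ≈ 325 K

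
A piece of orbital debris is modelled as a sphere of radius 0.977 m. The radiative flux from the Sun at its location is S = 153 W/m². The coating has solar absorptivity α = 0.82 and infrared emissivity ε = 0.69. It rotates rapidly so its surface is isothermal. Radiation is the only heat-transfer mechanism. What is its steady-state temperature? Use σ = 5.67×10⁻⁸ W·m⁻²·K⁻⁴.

T ≈ 168 K

At equilibrium, absorbed power = emitted power.
Absorbing cross-section = πr² = 2.999 m²; emitting surface = 4πr² = 11.99 m² (ratio 4).
αS·A_cross = εσ·A_surf·T⁴  ⇒  T⁴ = αS/(ε·4σ).
T⁴ = 0.820·153/(0.69·4·5.67×10⁻⁸) = 8.017×10⁸ K⁴.
T = (8.017×10⁸)^(1/4).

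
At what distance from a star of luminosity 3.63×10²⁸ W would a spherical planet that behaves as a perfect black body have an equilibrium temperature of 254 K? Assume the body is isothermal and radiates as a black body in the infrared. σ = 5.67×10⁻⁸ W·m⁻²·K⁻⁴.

d ≈ 1.75×10¹² m

For an isothermal black-emitting sphere, (1−a)S·πr² = σ·4πr²·T⁴ ⇒ S = 4σT⁴/(1−a).
S = 4·5.67×10⁻⁸·(254)⁴/1.00 = 944.0 W/m².
Flux falls as S = L/(4πd²), so d = √(L/(4πS)) = √(3.63×10²⁸/(4π·944.0)).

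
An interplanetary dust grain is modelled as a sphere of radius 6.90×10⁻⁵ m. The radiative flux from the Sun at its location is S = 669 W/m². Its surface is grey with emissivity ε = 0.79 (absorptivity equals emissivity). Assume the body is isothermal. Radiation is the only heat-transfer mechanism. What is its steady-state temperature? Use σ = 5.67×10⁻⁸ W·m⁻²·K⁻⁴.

T ≈ 233 K

At equilibrium, absorbed power = emitted power.
Absorbing cross-section = πr² = 1.496×10⁻⁸ m²; emitting surface = 4πr² = 5.983×10⁻⁸ m² (ratio 4).
εS·A_cross = εσ·A_surf·T⁴  ⇒  T⁴ = S/(4σ)   (ε cancels).
T⁴ = 669/(4·5.67×10⁻⁸) = 2.950×10⁹ K⁴.
T = (2.950×10⁹)^(1/4).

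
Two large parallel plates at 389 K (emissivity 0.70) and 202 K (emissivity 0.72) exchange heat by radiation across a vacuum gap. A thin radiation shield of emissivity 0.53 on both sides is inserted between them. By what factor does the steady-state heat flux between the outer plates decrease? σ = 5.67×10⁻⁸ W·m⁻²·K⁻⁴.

factor ≈ 2.53

Without shield: q₀ = σΔ(T⁴)/(1/ε₁+1/ε₂−1) with denominator 1.817.
With shield the two gaps are in series; the resistances add: (1/ε₁+1/ε_s−1)+(1/ε_s+1/ε₂−1) = 2.315+2.276 = 4.591.
Heat-flux ratio q₀/q = 4.591/1.817.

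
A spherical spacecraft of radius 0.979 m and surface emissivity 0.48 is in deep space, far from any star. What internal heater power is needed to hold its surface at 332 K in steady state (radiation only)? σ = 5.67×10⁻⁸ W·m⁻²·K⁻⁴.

P = εσ·4πr²·T⁴.
4πr² = 12.04 m²; T⁴ = 1.215×10¹⁰ K⁴.
P = 0.48·5.67×10⁻⁸·12.04·1.215×10¹⁰.

P ≈ 3980 W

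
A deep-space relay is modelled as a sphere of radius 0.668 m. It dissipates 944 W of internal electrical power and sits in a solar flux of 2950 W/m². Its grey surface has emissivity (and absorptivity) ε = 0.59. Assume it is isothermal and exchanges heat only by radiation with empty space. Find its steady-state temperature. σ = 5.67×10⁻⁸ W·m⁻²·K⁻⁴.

At steady state, absorbed solar power + internal power = radiated power.
Absorbed: α·S·A_cross = 0.59·2950·1.402 = 2440 W (cross-section πr²).
Total input = 2440 + 944 = 3384 W.
Radiated: εσ·A_surf·T⁴ with A_surf = 4πr² = 5.607 m².
T⁴ = 3384/(0.59·5.67×10⁻⁸·5.607) = 1.804×10¹⁰ K⁴.

T ≈ 366 K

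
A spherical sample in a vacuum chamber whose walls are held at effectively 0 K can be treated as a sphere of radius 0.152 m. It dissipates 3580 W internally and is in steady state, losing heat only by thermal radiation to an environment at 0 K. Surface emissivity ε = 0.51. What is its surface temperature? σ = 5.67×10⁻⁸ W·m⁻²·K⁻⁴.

T ≈ 808 K

Steady state: internal power = radiated power, P = εσA T⁴.
Radiating area A = 4πr² = 0.2903 m².
T⁴ = P/(εσA) = 3580/(0.51·5.67×10⁻⁸·0.2903) = 4.264×10¹¹ K⁴.
T = (4.264×10¹¹)^(1/4).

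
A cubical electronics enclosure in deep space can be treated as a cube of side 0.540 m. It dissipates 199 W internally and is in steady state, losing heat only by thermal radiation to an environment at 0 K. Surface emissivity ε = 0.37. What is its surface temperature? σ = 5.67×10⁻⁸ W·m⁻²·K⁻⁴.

T ≈ 271 K

Steady state: internal power = radiated power, P = εσA T⁴.
Radiating area A = 6L² = 1.750 m².
T⁴ = P/(εσA) = 199/(0.37·5.67×10⁻⁸·1.750) = 5.422×10⁹ K⁴.
T = (5.422×10⁹)^(1/4).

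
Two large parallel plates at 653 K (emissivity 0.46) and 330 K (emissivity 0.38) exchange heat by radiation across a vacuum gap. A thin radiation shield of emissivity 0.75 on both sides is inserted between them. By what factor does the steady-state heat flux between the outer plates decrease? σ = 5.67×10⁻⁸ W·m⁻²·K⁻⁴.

Without shield: q₀ = σΔ(T⁴)/(1/ε₁+1/ε₂−1) with denominator 3.805.
With shield the two gaps are in series; the resistances add: (1/ε₁+1/ε_s−1)+(1/ε_s+1/ε₂−1) = 2.507+2.965 = 5.472.
Heat-flux ratio q₀/q = 5.472/3.805.

factor ≈ 1.44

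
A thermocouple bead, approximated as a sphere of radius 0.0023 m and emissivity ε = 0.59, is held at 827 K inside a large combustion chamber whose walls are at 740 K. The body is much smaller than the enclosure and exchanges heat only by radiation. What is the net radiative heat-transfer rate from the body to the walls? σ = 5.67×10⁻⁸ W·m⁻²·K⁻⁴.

P_net ≈ 0.373 W

For a small grey body in a large enclosure: P_net = εσA(T_body⁴ − T_wall⁴).
A = 4πr² = 6.648×10⁻⁵ m²; T_body⁴ − T_wall⁴ = 4.678×10¹¹ − 2.999×10¹¹ = 1.679×10¹¹ K⁴.
|P_net| = 0.59·5.67×10⁻⁸·6.648×10⁻⁵·1.679×10¹¹.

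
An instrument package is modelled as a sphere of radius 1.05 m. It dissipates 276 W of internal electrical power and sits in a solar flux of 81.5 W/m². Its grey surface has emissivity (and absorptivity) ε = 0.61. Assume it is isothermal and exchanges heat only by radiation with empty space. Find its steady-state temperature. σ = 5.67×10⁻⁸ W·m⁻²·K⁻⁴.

T ≈ 175 K

At steady state, absorbed solar power + internal power = radiated power.
Absorbed: α·S·A_cross = 0.61·81.5·3.464 = 172.2 W (cross-section πr²).
Total input = 172.2 + 276 = 448.2 W.
Radiated: εσ·A_surf·T⁴ with A_surf = 4πr² = 13.85 m².
T⁴ = 448.2/(0.61·5.67×10⁻⁸·13.85) = 9.353×10⁸ K⁴.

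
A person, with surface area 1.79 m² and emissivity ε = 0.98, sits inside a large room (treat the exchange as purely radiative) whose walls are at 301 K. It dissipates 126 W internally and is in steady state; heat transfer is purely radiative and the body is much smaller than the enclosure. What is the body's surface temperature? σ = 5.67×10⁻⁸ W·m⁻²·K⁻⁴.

T ≈ 312 K

For a small grey body in a large enclosure, net radiated power = εσA(T⁴ − T_w⁴).
Steady state: P = εσA(T⁴ − T_w⁴) with A = 1.79 m².
T⁴ = P/(εσA) + T_w⁴ = 126/(0.98·5.67×10⁻⁸·1.790) + (301)⁴
    = 1.267×10⁹ + 8.209×10⁹ = 9.475×10⁹ K⁴.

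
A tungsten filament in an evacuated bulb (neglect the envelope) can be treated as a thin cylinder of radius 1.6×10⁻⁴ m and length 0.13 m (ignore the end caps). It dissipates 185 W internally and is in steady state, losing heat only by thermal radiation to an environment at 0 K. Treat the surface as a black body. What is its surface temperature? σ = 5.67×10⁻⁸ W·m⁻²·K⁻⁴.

T ≈ 2240 K

Steady state: internal power = radiated power, P = εσA T⁴.
Radiating area A = 2πrL = 1.307×10⁻⁴ m².
T⁴ = P/(εσA) = 185/(1.0·5.67×10⁻⁸·1.307×10⁻⁴) = 2.497×10¹³ K⁴.
T = (2.497×10¹³)^(1/4).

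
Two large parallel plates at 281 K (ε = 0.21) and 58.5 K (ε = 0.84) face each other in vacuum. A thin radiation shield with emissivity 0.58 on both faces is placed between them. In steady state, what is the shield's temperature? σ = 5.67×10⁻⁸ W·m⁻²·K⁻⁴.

In steady state the net flux on the hot side equals that on the cold side.
σ(T₁⁴−T_s⁴)/D₁ = σ(T_s⁴−T₂⁴)/D₂, with D₁ = 1/ε₁+1/ε_s−1 = 5.486, D₂ = 1/ε_s+1/ε₂−1 = 1.915.
Solve for T_s⁴: T_s⁴ = (D₂·T₁⁴ + D₁·T₂⁴)/(D₁+D₂) = 1.622×10⁹ K⁴.

T_s ≈ 201 K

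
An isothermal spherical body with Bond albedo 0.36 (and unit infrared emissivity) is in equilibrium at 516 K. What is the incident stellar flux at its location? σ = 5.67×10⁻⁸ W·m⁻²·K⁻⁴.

(1−a)S·πr² = σ·4πr²·T⁴ ⇒ S = 4σT⁴/(1−a).
S = 4·5.67×10⁻⁸·7.089×10¹⁰/0.640.

S ≈ 25100 W/m²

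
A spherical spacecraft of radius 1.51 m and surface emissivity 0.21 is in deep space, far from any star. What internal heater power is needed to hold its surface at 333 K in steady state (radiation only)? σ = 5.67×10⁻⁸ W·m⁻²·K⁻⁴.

P ≈ 4200 W

P = εσ·4πr²·T⁴.
4πr² = 28.65 m²; T⁴ = 1.230×10¹⁰ K⁴.
P = 0.21·5.67×10⁻⁸·28.65·1.230×10¹⁰.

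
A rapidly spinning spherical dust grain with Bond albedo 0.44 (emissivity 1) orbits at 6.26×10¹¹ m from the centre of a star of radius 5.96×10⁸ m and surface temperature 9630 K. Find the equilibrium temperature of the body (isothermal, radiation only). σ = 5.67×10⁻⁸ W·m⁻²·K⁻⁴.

The star's surface emits σT_*⁴; at distance d the flux is S = σT_*⁴(R_*/d)².
S = 5.67×10⁻⁸·(9630)⁴·(5.96×10⁸/6.26×10¹¹)² = 442.0 W/m².
For an isothermal sphere T⁴ = (1−a)S/(4σ) = 1.091×10⁹ K⁴.

T ≈ 182 K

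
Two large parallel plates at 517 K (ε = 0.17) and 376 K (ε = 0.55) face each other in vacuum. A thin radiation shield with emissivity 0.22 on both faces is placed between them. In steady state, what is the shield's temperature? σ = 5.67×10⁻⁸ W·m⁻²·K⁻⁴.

In steady state the net flux on the hot side equals that on the cold side.
σ(T₁⁴−T_s⁴)/D₁ = σ(T_s⁴−T₂⁴)/D₂, with D₁ = 1/ε₁+1/ε_s−1 = 9.428, D₂ = 1/ε_s+1/ε₂−1 = 5.364.
Solve for T_s⁴: T_s⁴ = (D₂·T₁⁴ + D₁·T₂⁴)/(D₁+D₂) = 3.865×10¹⁰ K⁴.

T_s ≈ 443 K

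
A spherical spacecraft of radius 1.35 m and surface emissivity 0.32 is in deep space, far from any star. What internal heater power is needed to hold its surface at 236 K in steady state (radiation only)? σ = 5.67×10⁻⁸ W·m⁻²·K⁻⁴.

P ≈ 1290 W

P = εσ·4πr²·T⁴.
4πr² = 22.90 m²; T⁴ = 3.102×10⁹ K⁴.
P = 0.32·5.67×10⁻⁸·22.90·3.102×10⁹.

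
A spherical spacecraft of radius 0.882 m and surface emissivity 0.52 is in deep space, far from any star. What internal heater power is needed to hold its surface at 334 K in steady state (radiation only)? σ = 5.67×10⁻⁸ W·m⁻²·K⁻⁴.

P = εσ·4πr²·T⁴.
4πr² = 9.776 m²; T⁴ = 1.244×10¹⁰ K⁴.
P = 0.52·5.67×10⁻⁸·9.776·1.244×10¹⁰.

P ≈ 3590 W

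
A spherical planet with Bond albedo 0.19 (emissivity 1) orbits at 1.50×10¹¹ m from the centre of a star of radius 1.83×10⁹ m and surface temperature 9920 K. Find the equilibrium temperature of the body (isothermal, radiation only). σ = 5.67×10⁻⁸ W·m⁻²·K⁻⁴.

The star's surface emits σT_*⁴; at distance d the flux is S = σT_*⁴(R_*/d)².
S = 5.67×10⁻⁸·(9920)⁴·(1.83×10⁹/1.50×10¹¹)² = 81720 W/m².
For an isothermal sphere T⁴ = (1−a)S/(4σ) = 2.919×10¹¹ K⁴.

T ≈ 735 K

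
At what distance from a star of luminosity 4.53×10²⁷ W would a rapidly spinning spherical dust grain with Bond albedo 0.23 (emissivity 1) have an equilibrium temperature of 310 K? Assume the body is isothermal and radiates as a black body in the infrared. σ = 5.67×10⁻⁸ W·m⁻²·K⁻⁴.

d ≈ 3.64×10¹¹ m

For an isothermal black-emitting sphere, (1−a)S·πr² = σ·4πr²·T⁴ ⇒ S = 4σT⁴/(1−a).
S = 4·5.67×10⁻⁸·(310)⁴/0.770 = 2720 W/m².
Flux falls as S = L/(4πd²), so d = √(L/(4πS)) = √(4.53×10²⁷/(4π·2720)).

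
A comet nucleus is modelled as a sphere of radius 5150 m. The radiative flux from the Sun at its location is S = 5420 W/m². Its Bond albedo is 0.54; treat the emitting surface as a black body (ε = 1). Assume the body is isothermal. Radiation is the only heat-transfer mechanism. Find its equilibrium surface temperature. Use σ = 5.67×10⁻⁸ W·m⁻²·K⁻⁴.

T ≈ 324 K

At equilibrium, absorbed power = emitted power.
Absorbing cross-section = πr² = 8.332×10⁷ m²; emitting surface = 4πr² = 3.333×10⁸ m² (ratio 4).
(1−a)S·A_cross = εσ·A_surf·T⁴  ⇒  T⁴ = (1−a)S/(4σ).
T⁴ = 0.460·5420/(4·5.67×10⁻⁸) = 1.099×10¹⁰ K⁴.
T = (1.099×10¹⁰)^(1/4).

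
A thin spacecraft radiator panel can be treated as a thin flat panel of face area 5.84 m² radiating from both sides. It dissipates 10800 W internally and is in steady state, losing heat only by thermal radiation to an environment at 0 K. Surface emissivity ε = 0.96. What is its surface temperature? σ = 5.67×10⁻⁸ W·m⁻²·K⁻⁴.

Steady state: internal power = radiated power, P = εσA T⁴.
Radiating area A = 2·5.84 = 11.68 m².
T⁴ = P/(εσA) = 10800/(0.96·5.67×10⁻⁸·11.68) = 1.699×10¹⁰ K⁴.
T = (1.699×10¹⁰)^(1/4).

T ≈ 361 K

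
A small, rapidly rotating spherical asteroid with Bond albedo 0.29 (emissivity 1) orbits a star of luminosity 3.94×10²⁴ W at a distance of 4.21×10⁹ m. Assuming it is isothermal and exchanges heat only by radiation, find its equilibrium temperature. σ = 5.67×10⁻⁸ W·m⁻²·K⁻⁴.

First find the stellar flux at distance d: S = L/(4πd²) = 3.94×10²⁴/(4π·(4.21×10⁹)²) = 17690 W/m².
For an isothermal sphere, absorbed (1−a)S·πr² = emitted σ·4πr²·T⁴, so T⁴ = (1−a)S/(4σ).
T⁴ = 0.710·17690/(4·5.67×10⁻⁸) = 5.538×10¹⁰ K⁴.

T ≈ 485 K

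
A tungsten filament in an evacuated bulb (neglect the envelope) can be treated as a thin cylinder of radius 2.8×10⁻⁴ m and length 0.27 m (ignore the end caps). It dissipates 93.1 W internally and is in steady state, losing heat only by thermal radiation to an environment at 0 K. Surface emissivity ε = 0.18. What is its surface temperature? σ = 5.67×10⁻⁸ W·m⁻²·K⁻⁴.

Steady state: internal power = radiated power, P = εσA T⁴.
Radiating area A = 2πrL = 4.750×10⁻⁴ m².
T⁴ = P/(εσA) = 93.1/(0.18·5.67×10⁻⁸·4.750×10⁻⁴) = 1.920×10¹³ K⁴.
T = (1.920×10¹³)^(1/4).

T ≈ 2090 K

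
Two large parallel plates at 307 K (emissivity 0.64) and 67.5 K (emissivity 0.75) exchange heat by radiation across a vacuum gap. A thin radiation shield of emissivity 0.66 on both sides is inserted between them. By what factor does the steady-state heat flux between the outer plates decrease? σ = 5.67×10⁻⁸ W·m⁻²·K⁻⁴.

factor ≈ 2.07

Without shield: q₀ = σΔ(T⁴)/(1/ε₁+1/ε₂−1) with denominator 1.896.
With shield the two gaps are in series; the resistances add: (1/ε₁+1/ε_s−1)+(1/ε_s+1/ε₂−1) = 2.078+1.848 = 3.926.
Heat-flux ratio q₀/q = 3.926/1.896.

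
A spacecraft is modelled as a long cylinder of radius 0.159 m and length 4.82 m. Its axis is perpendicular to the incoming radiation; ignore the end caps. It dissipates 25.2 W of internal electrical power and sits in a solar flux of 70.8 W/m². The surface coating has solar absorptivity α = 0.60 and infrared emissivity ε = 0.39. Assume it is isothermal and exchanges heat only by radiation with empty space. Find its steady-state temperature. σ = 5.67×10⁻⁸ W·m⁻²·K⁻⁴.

T ≈ 171 K

At steady state, absorbed solar power + internal power = radiated power.
Absorbed: α·S·A_cross = 0.60·70.8·1.533 = 65.11 W (cross-section 2rL).
Total input = 65.11 + 25.2 = 90.31 W.
Radiated: εσ·A_surf·T⁴ with A_surf = 2πrL = 4.815 m².
T⁴ = 90.31/(0.39·5.67×10⁻⁸·4.815) = 8.481×10⁸ K⁴.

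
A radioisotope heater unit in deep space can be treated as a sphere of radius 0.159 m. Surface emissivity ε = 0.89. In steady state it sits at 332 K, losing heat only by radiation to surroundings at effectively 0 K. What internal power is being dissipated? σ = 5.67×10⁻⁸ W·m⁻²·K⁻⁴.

Steady state: P = εσA T⁴.
A = 4πr² = 0.3177 m²; T⁴ = (332)⁴ = 1.215×10¹⁰ K⁴.
P = 0.89 × 5.67×10⁻⁸ × 0.3177 × 1.215×10¹⁰.

P ≈ 195 W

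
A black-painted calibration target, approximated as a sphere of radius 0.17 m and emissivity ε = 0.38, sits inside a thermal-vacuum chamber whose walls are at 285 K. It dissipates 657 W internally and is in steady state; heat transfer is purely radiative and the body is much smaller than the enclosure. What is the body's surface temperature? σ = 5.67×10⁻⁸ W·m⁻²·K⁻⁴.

T ≈ 549 K

For a small grey body in a large enclosure, net radiated power = εσA(T⁴ − T_w⁴).
Steady state: P = εσA(T⁴ − T_w⁴) with A = 4πr² = 0.3632 m².
T⁴ = P/(εσA) + T_w⁴ = 657/(0.38·5.67×10⁻⁸·0.3632) + (285)⁴
    = 8.396×10¹⁰ + 6.598×10⁹ = 9.056×10¹⁰ K⁴.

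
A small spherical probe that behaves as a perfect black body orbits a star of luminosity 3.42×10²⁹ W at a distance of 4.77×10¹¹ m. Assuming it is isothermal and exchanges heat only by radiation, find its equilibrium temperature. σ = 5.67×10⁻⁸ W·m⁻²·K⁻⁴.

T ≈ 852 K

First find the stellar flux at distance d: S = L/(4πd²) = 3.42×10²⁹/(4π·(4.77×10¹¹)²) = 1.196×10⁵ W/m².
For an isothermal sphere, absorbed (1−a)S·πr² = emitted σ·4πr²·T⁴, so T⁴ = (1−a)S/(4σ).
T⁴ = 1.00·1.196×10⁵/(4·5.67×10⁻⁸) = 5.274×10¹¹ K⁴.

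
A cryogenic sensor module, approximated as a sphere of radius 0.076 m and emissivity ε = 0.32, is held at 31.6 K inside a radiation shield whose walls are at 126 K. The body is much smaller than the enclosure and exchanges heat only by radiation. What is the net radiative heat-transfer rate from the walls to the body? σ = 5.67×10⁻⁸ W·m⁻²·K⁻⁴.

P_net ≈ 0.331 W

For a small grey body in a large enclosure: P_net = εσA(T_body⁴ − T_wall⁴).
A = 4πr² = 0.07258 m²; T_body⁴ − T_wall⁴ = 9.971×10⁵ − 2.520×10⁸ = -2.511×10⁸ K⁴.
|P_net| = 0.32·5.67×10⁻⁸·0.07258·2.511×10⁸.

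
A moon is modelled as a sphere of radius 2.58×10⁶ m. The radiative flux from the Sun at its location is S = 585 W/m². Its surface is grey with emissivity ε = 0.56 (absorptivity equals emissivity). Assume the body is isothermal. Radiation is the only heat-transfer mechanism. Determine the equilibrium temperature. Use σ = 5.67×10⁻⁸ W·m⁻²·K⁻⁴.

At equilibrium, absorbed power = emitted power.
Absorbing cross-section = πr² = 2.091×10¹³ m²; emitting surface = 4πr² = 8.365×10¹³ m² (ratio 4).
εS·A_cross = εσ·A_surf·T⁴  ⇒  T⁴ = S/(4σ)   (ε cancels).
T⁴ = 585/(4·5.67×10⁻⁸) = 2.579×10⁹ K⁴.
T = (2.579×10⁹)^(1/4).

T ≈ 225 K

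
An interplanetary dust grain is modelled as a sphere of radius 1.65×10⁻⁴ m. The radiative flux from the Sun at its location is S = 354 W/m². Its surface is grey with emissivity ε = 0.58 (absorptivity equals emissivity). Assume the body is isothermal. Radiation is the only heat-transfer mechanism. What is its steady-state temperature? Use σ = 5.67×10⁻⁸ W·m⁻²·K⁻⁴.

At equilibrium, absorbed power = emitted power.
Absorbing cross-section = πr² = 8.553×10⁻⁸ m²; emitting surface = 4πr² = 3.421×10⁻⁷ m² (ratio 4).
εS·A_cross = εσ·A_surf·T⁴  ⇒  T⁴ = S/(4σ)   (ε cancels).
T⁴ = 354/(4·5.67×10⁻⁸) = 1.561×10⁹ K⁴.
T = (1.561×10⁹)^(1/4).

T ≈ 199 K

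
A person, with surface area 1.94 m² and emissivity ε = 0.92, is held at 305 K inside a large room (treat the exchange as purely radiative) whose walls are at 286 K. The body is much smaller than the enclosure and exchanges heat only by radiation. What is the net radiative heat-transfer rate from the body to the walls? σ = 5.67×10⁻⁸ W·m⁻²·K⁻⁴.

For a small grey body in a large enclosure: P_net = εσA(T_body⁴ − T_wall⁴).
A = 1.94 m²; T_body⁴ − T_wall⁴ = 8.654×10⁹ − 6.691×10⁹ = 1.963×10⁹ K⁴.
|P_net| = 0.92·5.67×10⁻⁸·1.940·1.963×10⁹.

P_net ≈ 199 W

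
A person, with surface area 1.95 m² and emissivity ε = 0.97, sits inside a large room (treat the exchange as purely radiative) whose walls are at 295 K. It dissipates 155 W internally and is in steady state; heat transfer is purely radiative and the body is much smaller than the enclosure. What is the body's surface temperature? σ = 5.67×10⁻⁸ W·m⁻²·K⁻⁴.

T ≈ 308 K

For a small grey body in a large enclosure, net radiated power = εσA(T⁴ − T_w⁴).
Steady state: P = εσA(T⁴ − T_w⁴) with A = 1.95 m².
T⁴ = P/(εσA) + T_w⁴ = 155/(0.97·5.67×10⁻⁸·1.950) + (295)⁴
    = 1.445×10⁹ + 7.573×10⁹ = 9.019×10⁹ K⁴.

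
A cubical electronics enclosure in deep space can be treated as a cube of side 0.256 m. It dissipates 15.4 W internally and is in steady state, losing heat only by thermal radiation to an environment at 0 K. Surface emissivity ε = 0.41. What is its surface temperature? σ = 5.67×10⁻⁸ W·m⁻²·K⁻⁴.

Steady state: internal power = radiated power, P = εσA T⁴.
Radiating area A = 6L² = 0.3932 m².
T⁴ = P/(εσA) = 15.4/(0.41·5.67×10⁻⁸·0.3932) = 1.685×10⁹ K⁴.
T = (1.685×10⁹)^(1/4).

T ≈ 203 K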